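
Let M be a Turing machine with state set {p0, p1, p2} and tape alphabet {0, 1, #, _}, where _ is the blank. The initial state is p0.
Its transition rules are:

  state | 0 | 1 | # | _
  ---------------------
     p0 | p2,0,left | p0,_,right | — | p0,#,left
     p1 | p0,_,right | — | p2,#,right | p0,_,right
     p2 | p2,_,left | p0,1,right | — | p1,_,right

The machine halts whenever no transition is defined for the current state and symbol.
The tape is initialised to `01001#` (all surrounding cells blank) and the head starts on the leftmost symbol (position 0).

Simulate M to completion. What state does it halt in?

state=p0 head=0 tape=_[0]1001#   (p0,0)→(p2,0,left)
state=p2 head=-1 tape=[_]01001#   (p2,_)→(p1,_,right)
state=p1 head=0 tape=_[0]1001#   (p1,0)→(p0,_,right)
state=p0 head=1 tape=__[1]001#   (p0,1)→(p0,_,right)
state=p0 head=2 tape=___[0]01#   (p0,0)→(p2,0,left)
state=p2 head=1 tape=__[_]001#   (p2,_)→(p1,_,right)
state=p1 head=2 tape=___[0]01#   (p1,0)→(p0,_,right)
state=p0 head=3 tape=____[0]1#   (p0,0)→(p2,0,left)
state=p2 head=2 tape=___[_]01#   (p2,_)→(p1,_,right)
state=p1 head=3 tape=____[0]1#   (p1,0)→(p0,_,right)
state=p0 head=4 tape=_____[1]#   (p0,1)→(p0,_,right)
state=p0 head=5 tape=______[#]
No transition is defined for (p0, #); M halts in state p0.

p0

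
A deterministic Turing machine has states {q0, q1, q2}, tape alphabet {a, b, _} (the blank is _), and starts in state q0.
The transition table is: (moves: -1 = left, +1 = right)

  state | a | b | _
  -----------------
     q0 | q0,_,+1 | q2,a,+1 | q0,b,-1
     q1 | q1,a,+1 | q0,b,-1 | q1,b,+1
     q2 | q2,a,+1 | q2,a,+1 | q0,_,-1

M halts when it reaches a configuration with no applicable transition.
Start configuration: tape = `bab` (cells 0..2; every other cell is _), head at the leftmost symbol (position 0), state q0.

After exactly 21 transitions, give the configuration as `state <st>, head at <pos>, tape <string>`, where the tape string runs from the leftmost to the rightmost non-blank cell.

state=q0 head=0 tape=[b]ab___   (q0,b)→(q2,a,+1)
state=q2 head=1 tape=a[a]b___   (q2,a)→(q2,a,+1)
state=q2 head=2 tape=aa[b]___   (q2,b)→(q2,a,+1)
state=q2 head=3 tape=aaa[_]__   (q2,_)→(q0,_,-1)
state=q0 head=2 tape=aa[a]___   (q0,a)→(q0,_,+1)
state=q0 head=3 tape=aa_[_]__   (q0,_)→(q0,b,-1)
state=q0 head=2 tape=aa[_]b__   (q0,_)→(q0,b,-1)
state=q0 head=1 tape=a[a]bb__   (q0,a)→(q0,_,+1)
state=q0 head=2 tape=a_[b]b__   (q0,b)→(q2,a,+1)
state=q2 head=3 tape=a_a[b]__   (q2,b)→(q2,a,+1)
state=q2 head=4 tape=a_aa[_]_   (q2,_)→(q0,_,-1)
state=q0 head=3 tape=a_a[a]__   (q0,a)→(q0,_,+1)
state=q0 head=4 tape=a_a_[_]_   (q0,_)→(q0,b,-1)
state=q0 head=3 tape=a_a[_]b_   (q0,_)→(q0,b,-1)
state=q0 head=2 tape=a_[a]bb_   (q0,a)→(q0,_,+1)
state=q0 head=3 tape=a__[b]b_   (q0,b)→(q2,a,+1)
state=q2 head=4 tape=a__a[b]_   (q2,b)→(q2,a,+1)
state=q2 head=5 tape=a__aa[_]   (q2,_)→(q0,_,-1)
state=q0 head=4 tape=a__a[a]_   (q0,a)→(q0,_,+1)
state=q0 head=5 tape=a__a_[_]   (q0,_)→(q0,b,-1)
state=q0 head=4 tape=a__a[_]b   (q0,_)→(q0,b,-1)
state=q0 head=3 tape=a__[a]bb
After 21 steps: state q0, head at 3, tape a__abb.

state q0, head at 3, tape a__abb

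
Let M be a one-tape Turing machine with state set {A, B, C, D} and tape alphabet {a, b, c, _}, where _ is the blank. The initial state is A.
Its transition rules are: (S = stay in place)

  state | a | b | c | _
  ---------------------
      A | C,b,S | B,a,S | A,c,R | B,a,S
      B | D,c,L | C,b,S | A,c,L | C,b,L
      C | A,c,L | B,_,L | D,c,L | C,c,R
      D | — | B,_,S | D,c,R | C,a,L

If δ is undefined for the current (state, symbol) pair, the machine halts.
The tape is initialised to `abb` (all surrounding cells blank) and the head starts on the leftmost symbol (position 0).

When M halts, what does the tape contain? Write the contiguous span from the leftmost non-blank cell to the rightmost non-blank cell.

A | _____[a]bb   read a → write b, move S, go to C
C | _____[b]bb   read b → write _, move L, go to B
B | ____[_]_bb   read _ → write b, move L, go to C
C | ___[_]b_bb   read _ → write c, move R, go to C
C | ___c[b]_bb   read b → write _, move L, go to B
B | ___[c]__bb   read c → write c, move L, go to A
A | __[_]c__bb   read _ → write a, move S, go to B
B | __[a]c__bb   read a → write c, move L, go to D
D | _[_]cc__bb   read _ → write a, move L, go to C
C | [_]acc__bb   read _ → write c, move R, go to C
C | c[a]cc__bb   read a → write c, move L, go to A
A | [c]ccc__bb   read c → write c, move R, go to A
A | c[c]cc__bb   read c → write c, move R, go to A
A | cc[c]c__bb   read c → write c, move R, go to A
A | ccc[c]__bb   read c → write c, move R, go to A
A | cccc[_]_bb   read _ → write a, move S, go to B
B | cccc[a]_bb   read a → write c, move L, go to D
D | ccc[c]c_bb   read c → write c, move R, go to D
D | cccc[c]_bb   read c → write c, move R, go to D
D | ccccc[_]bb   read _ → write a, move L, go to C
C | cccc[c]abb   read c → write c, move L, go to D
D | ccc[c]cabb   read c → write c, move R, go to D
D | cccc[c]abb   read c → write c, move R, go to D
D | ccccc[a]bb
The non-blank tape span at halt is cccccabb.

cccccabb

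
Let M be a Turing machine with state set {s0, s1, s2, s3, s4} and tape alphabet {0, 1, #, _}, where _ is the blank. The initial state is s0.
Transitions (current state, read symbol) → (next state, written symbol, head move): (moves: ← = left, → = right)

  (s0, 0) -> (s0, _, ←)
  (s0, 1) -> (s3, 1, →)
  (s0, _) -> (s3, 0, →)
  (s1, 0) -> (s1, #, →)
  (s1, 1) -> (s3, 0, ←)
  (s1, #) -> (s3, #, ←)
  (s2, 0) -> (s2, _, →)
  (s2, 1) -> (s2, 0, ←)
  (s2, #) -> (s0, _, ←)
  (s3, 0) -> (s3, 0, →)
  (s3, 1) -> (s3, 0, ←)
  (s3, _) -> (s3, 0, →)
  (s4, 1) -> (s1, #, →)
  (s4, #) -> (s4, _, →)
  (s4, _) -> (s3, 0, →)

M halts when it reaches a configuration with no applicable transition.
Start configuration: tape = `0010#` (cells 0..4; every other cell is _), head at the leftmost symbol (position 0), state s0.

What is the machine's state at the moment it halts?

s3

state=s0 head=0 tape=_[0]010#   (s0,0)→(s0,_,←)
state=s0 head=-1 tape=[_]_010#   (s0,_)→(s3,0,→)
state=s3 head=0 tape=0[_]010#   (s3,_)→(s3,0,→)
state=s3 head=1 tape=00[0]10#   (s3,0)→(s3,0,→)
state=s3 head=2 tape=000[1]0#   (s3,1)→(s3,0,←)
state=s3 head=1 tape=00[0]00#   (s3,0)→(s3,0,→)
state=s3 head=2 tape=000[0]0#   (s3,0)→(s3,0,→)
state=s3 head=3 tape=0000[0]#   (s3,0)→(s3,0,→)
state=s3 head=4 tape=00000[#]
No transition is defined for (s3, #); M halts in state s3.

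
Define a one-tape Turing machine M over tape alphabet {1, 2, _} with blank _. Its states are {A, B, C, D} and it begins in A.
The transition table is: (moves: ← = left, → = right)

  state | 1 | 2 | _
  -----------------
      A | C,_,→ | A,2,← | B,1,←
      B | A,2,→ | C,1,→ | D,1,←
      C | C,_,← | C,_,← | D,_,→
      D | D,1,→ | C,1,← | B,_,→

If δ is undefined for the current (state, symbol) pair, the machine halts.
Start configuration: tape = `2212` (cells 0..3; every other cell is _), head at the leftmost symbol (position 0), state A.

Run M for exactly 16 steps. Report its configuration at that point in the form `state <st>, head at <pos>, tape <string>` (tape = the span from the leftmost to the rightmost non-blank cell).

state B, head at 2, tape 2___12

state=A head=0 tape=___[2]212   (A,2)→(A,2,←)
state=A head=-1 tape=__[_]2212   (A,_)→(B,1,←)
state=B head=-2 tape=_[_]12212   (B,_)→(D,1,←)
state=D head=-3 tape=[_]112212   (D,_)→(B,_,→)
state=B head=-2 tape=_[1]12212   (B,1)→(A,2,→)
state=A head=-1 tape=_2[1]2212   (A,1)→(C,_,→)
state=C head=0 tape=_2_[2]212   (C,2)→(C,_,←)
state=C head=-1 tape=_2[_]_212   (C,_)→(D,_,→)
state=D head=0 tape=_2_[_]212   (D,_)→(B,_,→)
state=B head=1 tape=_2__[2]12   (B,2)→(C,1,→)
state=C head=2 tape=_2__1[1]2   (C,1)→(C,_,←)
state=C head=1 tape=_2__[1]_2   (C,1)→(C,_,←)
state=C head=0 tape=_2_[_]__2   (C,_)→(D,_,→)
state=D head=1 tape=_2__[_]_2   (D,_)→(B,_,→)
state=B head=2 tape=_2___[_]2   (B,_)→(D,1,←)
state=D head=1 tape=_2__[_]12   (D,_)→(B,_,→)
state=B head=2 tape=_2___[1]2
After 16 steps: state B, head at 2, tape 2___12.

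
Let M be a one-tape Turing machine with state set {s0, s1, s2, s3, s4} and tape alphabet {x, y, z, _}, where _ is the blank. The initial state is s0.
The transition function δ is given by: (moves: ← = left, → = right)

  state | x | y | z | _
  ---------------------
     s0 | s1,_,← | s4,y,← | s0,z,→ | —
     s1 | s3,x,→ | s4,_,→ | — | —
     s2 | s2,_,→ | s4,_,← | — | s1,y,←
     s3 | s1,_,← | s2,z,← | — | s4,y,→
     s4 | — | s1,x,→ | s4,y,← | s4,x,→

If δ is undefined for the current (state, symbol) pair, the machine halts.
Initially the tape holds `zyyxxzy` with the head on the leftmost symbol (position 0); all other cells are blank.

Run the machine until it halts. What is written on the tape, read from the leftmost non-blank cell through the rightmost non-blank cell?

xx_xxx_x

state=s0 head=0 tape=_[z]yyxxzy_   (s0,z)→(s0,z,→)
state=s0 head=1 tape=_z[y]yxxzy_   (s0,y)→(s4,y,←)
state=s4 head=0 tape=_[z]yyxxzy_   (s4,z)→(s4,y,←)
state=s4 head=-1 tape=[_]yyyxxzy_   (s4,_)→(s4,x,→)
state=s4 head=0 tape=x[y]yyxxzy_   (s4,y)→(s1,x,→)
state=s1 head=1 tape=xx[y]yxxzy_   (s1,y)→(s4,_,→)
state=s4 head=2 tape=xx_[y]xxzy_   (s4,y)→(s1,x,→)
state=s1 head=3 tape=xx_x[x]xzy_   (s1,x)→(s3,x,→)
state=s3 head=4 tape=xx_xx[x]zy_   (s3,x)→(s1,_,←)
state=s1 head=3 tape=xx_x[x]_zy_   (s1,x)→(s3,x,→)
state=s3 head=4 tape=xx_xx[_]zy_   (s3,_)→(s4,y,→)
state=s4 head=5 tape=xx_xxy[z]y_   (s4,z)→(s4,y,←)
state=s4 head=4 tape=xx_xx[y]yy_   (s4,y)→(s1,x,→)
state=s1 head=5 tape=xx_xxx[y]y_   (s1,y)→(s4,_,→)
state=s4 head=6 tape=xx_xxx_[y]_   (s4,y)→(s1,x,→)
state=s1 head=7 tape=xx_xxx_x[_]
The non-blank tape span at halt is xx_xxx_x.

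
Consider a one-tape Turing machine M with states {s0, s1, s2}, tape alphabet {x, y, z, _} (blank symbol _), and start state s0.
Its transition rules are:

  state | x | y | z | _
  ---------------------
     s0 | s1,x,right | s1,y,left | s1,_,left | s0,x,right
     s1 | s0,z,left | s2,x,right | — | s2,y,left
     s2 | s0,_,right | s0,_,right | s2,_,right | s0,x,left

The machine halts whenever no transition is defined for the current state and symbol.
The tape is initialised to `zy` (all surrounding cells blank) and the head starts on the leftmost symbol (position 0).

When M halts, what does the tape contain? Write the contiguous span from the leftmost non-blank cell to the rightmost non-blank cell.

s0 | ___[z]y   read z → write _, move left, go to s1
s1 | __[_]_y   read _ → write y, move left, go to s2
s2 | _[_]y_y   read _ → write x, move left, go to s0
s0 | [_]xy_y   read _ → write x, move right, go to s0
s0 | x[x]y_y   read x → write x, move right, go to s1
s1 | xx[y]_y   read y → write x, move right, go to s2
s2 | xxx[_]y   read _ → write x, move left, go to s0
s0 | xx[x]xy   read x → write x, move right, go to s1
s1 | xxx[x]y   read x → write z, move left, go to s0
s0 | xx[x]zy   read x → write x, move right, go to s1
s1 | xxx[z]y
The non-blank tape span at halt is xxxzy.

xxxzy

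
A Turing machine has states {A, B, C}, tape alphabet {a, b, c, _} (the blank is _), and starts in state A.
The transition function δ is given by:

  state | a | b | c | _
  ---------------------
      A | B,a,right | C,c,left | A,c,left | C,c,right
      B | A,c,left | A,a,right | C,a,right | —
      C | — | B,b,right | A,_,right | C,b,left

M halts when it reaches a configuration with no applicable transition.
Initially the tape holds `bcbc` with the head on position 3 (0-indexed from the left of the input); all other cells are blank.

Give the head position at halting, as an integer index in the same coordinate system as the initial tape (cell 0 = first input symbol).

A | bcb[c]__   read c → write c, move left, go to A
A | bc[b]c__   read b → write c, move left, go to C
C | b[c]cc__   read c → write _, move right, go to A
A | b_[c]c__   read c → write c, move left, go to A
A | b[_]cc__   read _ → write c, move right, go to C
C | bc[c]c__   read c → write _, move right, go to A
A | bc_[c]__   read c → write c, move left, go to A
A | bc[_]c__   read _ → write c, move right, go to C
C | bcc[c]__   read c → write _, move right, go to A
A | bcc_[_]_   read _ → write c, move right, go to C
C | bcc_c[_]   read _ → write b, move left, go to C
C | bcc_[c]b   read c → write _, move right, go to A
A | bcc__[b]   read b → write c, move left, go to C
C | bcc_[_]c   read _ → write b, move left, go to C
C | bcc[_]bc   read _ → write b, move left, go to C
C | bc[c]bbc   read c → write _, move right, go to A
A | bc_[b]bc   read b → write c, move left, go to C
C | bc[_]cbc   read _ → write b, move left, go to C
C | b[c]bcbc   read c → write _, move right, go to A
A | b_[b]cbc   read b → write c, move left, go to C
C | b[_]ccbc   read _ → write b, move left, go to C
C | [b]bccbc   read b → write b, move right, go to B
B | b[b]ccbc   read b → write a, move right, go to A
A | ba[c]cbc   read c → write c, move left, go to A
A | b[a]ccbc   read a → write a, move right, go to B
B | ba[c]cbc   read c → write a, move right, go to C
C | baa[c]bc   read c → write _, move right, go to A
A | baa_[b]c   read b → write c, move left, go to C
C | baa[_]cc   read _ → write b, move left, go to C
C | ba[a]bcc
At halt the head is at cell 2.

2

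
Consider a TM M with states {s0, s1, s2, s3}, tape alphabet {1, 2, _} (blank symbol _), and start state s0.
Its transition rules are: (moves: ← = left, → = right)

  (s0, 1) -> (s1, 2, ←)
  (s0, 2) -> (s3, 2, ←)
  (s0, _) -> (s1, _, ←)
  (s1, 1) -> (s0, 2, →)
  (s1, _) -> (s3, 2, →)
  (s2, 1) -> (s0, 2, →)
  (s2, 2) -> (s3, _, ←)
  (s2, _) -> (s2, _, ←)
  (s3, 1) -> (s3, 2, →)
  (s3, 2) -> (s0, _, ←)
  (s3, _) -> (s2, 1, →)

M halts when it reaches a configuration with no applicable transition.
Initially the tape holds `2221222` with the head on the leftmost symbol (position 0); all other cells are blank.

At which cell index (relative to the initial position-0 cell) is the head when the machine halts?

state=s0 head=0 tape=_[2]221222   (s0,2)→(s3,2,←)
state=s3 head=-1 tape=[_]2221222   (s3,_)→(s2,1,→)
state=s2 head=0 tape=1[2]221222   (s2,2)→(s3,_,←)
state=s3 head=-1 tape=[1]_221222   (s3,1)→(s3,2,→)
state=s3 head=0 tape=2[_]221222   (s3,_)→(s2,1,→)
state=s2 head=1 tape=21[2]21222   (s2,2)→(s3,_,←)
state=s3 head=0 tape=2[1]_21222   (s3,1)→(s3,2,→)
state=s3 head=1 tape=22[_]21222   (s3,_)→(s2,1,→)
state=s2 head=2 tape=221[2]1222   (s2,2)→(s3,_,←)
state=s3 head=1 tape=22[1]_1222   (s3,1)→(s3,2,→)
state=s3 head=2 tape=222[_]1222   (s3,_)→(s2,1,→)
state=s2 head=3 tape=2221[1]222   (s2,1)→(s0,2,→)
state=s0 head=4 tape=22212[2]22   (s0,2)→(s3,2,←)
state=s3 head=3 tape=2221[2]222   (s3,2)→(s0,_,←)
state=s0 head=2 tape=222[1]_222   (s0,1)→(s1,2,←)
state=s1 head=1 tape=22[2]2_222
At halt the head is at cell 1.

1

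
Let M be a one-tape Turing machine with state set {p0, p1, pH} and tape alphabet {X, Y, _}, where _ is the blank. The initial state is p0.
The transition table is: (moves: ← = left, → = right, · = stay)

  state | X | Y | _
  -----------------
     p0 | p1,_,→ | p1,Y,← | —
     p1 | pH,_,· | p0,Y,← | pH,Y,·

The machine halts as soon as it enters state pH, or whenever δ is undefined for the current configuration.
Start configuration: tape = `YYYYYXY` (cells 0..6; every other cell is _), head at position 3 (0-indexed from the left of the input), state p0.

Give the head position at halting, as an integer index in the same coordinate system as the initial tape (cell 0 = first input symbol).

-1

state=p0 head=3 tape=_YYY[Y]YXY   (p0,Y)→(p1,Y,←)
state=p1 head=2 tape=_YY[Y]YYXY   (p1,Y)→(p0,Y,←)
state=p0 head=1 tape=_Y[Y]YYYXY   (p0,Y)→(p1,Y,←)
state=p1 head=0 tape=_[Y]YYYYXY   (p1,Y)→(p0,Y,←)
state=p0 head=-1 tape=[_]YYYYYXY
At halt the head is at cell -1.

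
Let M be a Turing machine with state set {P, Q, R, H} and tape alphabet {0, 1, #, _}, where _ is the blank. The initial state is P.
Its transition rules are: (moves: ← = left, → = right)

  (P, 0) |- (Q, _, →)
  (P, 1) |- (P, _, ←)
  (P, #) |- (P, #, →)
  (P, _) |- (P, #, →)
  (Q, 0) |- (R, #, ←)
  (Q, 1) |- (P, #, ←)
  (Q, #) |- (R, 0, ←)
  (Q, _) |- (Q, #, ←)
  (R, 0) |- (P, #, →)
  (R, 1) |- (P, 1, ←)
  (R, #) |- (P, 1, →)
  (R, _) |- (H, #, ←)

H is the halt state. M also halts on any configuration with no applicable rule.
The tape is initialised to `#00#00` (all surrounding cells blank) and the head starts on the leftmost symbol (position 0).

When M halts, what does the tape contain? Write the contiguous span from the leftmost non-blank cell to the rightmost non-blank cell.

P | [#]00#00   read # → write #, move →, go to P
P | #[0]0#00   read 0 → write _, move →, go to Q
Q | #_[0]#00   read 0 → write #, move ←, go to R
R | #[_]##00   read _ → write #, move ←, go to H
H | [#]###00
The non-blank tape span at halt is ####00.

####00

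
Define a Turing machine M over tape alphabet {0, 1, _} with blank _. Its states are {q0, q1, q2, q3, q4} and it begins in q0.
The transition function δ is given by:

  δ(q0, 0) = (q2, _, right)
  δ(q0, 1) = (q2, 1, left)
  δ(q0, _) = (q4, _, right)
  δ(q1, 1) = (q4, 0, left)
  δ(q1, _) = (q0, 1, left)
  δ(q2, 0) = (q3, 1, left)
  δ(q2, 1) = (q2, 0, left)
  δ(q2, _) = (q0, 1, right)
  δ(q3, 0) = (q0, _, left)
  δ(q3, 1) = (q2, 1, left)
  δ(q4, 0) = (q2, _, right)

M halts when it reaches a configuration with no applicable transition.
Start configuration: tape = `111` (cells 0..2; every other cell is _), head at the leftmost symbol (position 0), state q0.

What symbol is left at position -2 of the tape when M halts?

1

state=q0 head=0 tape=__[1]11___   (q0,1)→(q2,1,left)
state=q2 head=-1 tape=_[_]111___   (q2,_)→(q0,1,right)
state=q0 head=0 tape=_1[1]11___   (q0,1)→(q2,1,left)
state=q2 head=-1 tape=_[1]111___   (q2,1)→(q2,0,left)
state=q2 head=-2 tape=[_]0111___   (q2,_)→(q0,1,right)
state=q0 head=-1 tape=1[0]111___   (q0,0)→(q2,_,right)
state=q2 head=0 tape=1_[1]11___   (q2,1)→(q2,0,left)
state=q2 head=-1 tape=1[_]011___   (q2,_)→(q0,1,right)
state=q0 head=0 tape=11[0]11___   (q0,0)→(q2,_,right)
state=q2 head=1 tape=11_[1]1___   (q2,1)→(q2,0,left)
state=q2 head=0 tape=11[_]01___   (q2,_)→(q0,1,right)
state=q0 head=1 tape=111[0]1___   (q0,0)→(q2,_,right)
state=q2 head=2 tape=111_[1]___   (q2,1)→(q2,0,left)
state=q2 head=1 tape=111[_]0___   (q2,_)→(q0,1,right)
state=q0 head=2 tape=1111[0]___   (q0,0)→(q2,_,right)
state=q2 head=3 tape=1111_[_]__   (q2,_)→(q0,1,right)
state=q0 head=4 tape=1111_1[_]_   (q0,_)→(q4,_,right)
state=q4 head=5 tape=1111_1_[_]
Cell -2 holds 1 when M halts.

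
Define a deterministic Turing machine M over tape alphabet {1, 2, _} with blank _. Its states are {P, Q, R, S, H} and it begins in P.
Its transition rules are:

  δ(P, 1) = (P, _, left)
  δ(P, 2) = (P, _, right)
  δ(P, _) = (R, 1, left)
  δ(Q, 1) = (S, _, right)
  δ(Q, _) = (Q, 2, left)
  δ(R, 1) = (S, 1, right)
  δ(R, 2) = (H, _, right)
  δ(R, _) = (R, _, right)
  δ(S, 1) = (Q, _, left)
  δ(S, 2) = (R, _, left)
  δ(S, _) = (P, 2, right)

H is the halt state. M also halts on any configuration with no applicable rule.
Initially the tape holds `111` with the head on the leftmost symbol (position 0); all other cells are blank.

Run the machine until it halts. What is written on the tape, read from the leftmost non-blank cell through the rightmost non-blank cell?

1___1

P | __[1]11_   read 1 → write _, move left, go to P
P | _[_]_11_   read _ → write 1, move left, go to R
R | [_]1_11_   read _ → write _, move right, go to R
R | _[1]_11_   read 1 → write 1, move right, go to S
S | _1[_]11_   read _ → write 2, move right, go to P
P | _12[1]1_   read 1 → write _, move left, go to P
P | _1[2]_1_   read 2 → write _, move right, go to P
P | _1_[_]1_   read _ → write 1, move left, go to R
R | _1[_]11_   read _ → write _, move right, go to R
R | _1_[1]1_   read 1 → write 1, move right, go to S
S | _1_1[1]_   read 1 → write _, move left, go to Q
Q | _1_[1]__   read 1 → write _, move right, go to S
S | _1__[_]_   read _ → write 2, move right, go to P
P | _1__2[_]   read _ → write 1, move left, go to R
R | _1__[2]1   read 2 → write _, move right, go to H
H | _1___[1]
The non-blank tape span at halt is 1___1.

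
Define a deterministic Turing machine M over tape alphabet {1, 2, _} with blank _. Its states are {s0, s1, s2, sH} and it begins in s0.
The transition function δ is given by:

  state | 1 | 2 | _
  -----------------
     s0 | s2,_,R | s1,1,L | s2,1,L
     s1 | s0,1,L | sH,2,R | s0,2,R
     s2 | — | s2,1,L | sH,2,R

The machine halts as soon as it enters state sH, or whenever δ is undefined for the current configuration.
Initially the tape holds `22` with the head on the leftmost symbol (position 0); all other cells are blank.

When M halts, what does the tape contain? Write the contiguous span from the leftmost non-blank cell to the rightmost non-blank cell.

s0 | _[2]2   read 2 → write 1, move L, go to s1
s1 | [_]12   read _ → write 2, move R, go to s0
s0 | 2[1]2   read 1 → write _, move R, go to s2
s2 | 2_[2]   read 2 → write 1, move L, go to s2
s2 | 2[_]1   read _ → write 2, move R, go to sH
sH | 22[1]
The non-blank tape span at halt is 221.

221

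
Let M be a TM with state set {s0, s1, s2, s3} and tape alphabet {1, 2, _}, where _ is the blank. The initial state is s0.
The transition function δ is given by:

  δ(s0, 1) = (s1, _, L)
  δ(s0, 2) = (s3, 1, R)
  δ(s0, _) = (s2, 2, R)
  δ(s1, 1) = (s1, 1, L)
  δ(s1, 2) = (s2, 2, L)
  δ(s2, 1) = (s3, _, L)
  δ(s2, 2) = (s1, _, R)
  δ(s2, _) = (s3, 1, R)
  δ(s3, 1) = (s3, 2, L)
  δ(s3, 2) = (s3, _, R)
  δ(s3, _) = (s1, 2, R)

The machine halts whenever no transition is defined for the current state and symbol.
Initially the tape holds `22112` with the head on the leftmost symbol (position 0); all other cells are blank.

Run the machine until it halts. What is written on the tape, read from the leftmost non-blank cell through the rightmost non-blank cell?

111__2

s0 | [2]2112__   read 2 → write 1, move R, go to s3
s3 | 1[2]112__   read 2 → write _, move R, go to s3
s3 | 1_[1]12__   read 1 → write 2, move L, go to s3
s3 | 1[_]212__   read _ → write 2, move R, go to s1
s1 | 12[2]12__   read 2 → write 2, move L, go to s2
s2 | 1[2]212__   read 2 → write _, move R, go to s1
s1 | 1_[2]12__   read 2 → write 2, move L, go to s2
s2 | 1[_]212__   read _ → write 1, move R, go to s3
s3 | 11[2]12__   read 2 → write _, move R, go to s3
s3 | 11_[1]2__   read 1 → write 2, move L, go to s3
s3 | 11[_]22__   read _ → write 2, move R, go to s1
s1 | 112[2]2__   read 2 → write 2, move L, go to s2
s2 | 11[2]22__   read 2 → write _, move R, go to s1
s1 | 11_[2]2__   read 2 → write 2, move L, go to s2
s2 | 11[_]22__   read _ → write 1, move R, go to s3
s3 | 111[2]2__   read 2 → write _, move R, go to s3
s3 | 111_[2]__   read 2 → write _, move R, go to s3
s3 | 111__[_]_   read _ → write 2, move R, go to s1
s1 | 111__2[_]
The non-blank tape span at halt is 111__2.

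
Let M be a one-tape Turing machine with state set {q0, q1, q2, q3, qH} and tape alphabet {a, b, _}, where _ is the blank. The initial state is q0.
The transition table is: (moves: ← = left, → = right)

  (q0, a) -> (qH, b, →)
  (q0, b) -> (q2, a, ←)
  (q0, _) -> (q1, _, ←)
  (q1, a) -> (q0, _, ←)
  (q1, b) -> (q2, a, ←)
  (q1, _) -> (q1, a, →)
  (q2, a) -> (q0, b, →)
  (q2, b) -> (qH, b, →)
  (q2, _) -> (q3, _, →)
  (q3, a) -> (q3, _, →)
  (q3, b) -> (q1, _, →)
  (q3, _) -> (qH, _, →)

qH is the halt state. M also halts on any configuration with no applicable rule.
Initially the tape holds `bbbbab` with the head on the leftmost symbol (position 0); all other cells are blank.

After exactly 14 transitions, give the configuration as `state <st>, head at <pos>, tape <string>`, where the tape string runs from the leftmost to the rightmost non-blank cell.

state q2, head at 4, tape aaaa

q0 | _[b]bbbab   read b → write a, move ←, go to q2
q2 | [_]abbbab   read _ → write _, move →, go to q3
q3 | _[a]bbbab   read a → write _, move →, go to q3
q3 | __[b]bbab   read b → write _, move →, go to q1
q1 | ___[b]bab   read b → write a, move ←, go to q2
q2 | __[_]abab   read _ → write _, move →, go to q3
q3 | ___[a]bab   read a → write _, move →, go to q3
q3 | ____[b]ab   read b → write _, move →, go to q1
q1 | _____[a]b   read a → write _, move ←, go to q0
q0 | ____[_]_b   read _ → write _, move ←, go to q1
q1 | ___[_]__b   read _ → write a, move →, go to q1
q1 | ___a[_]_b   read _ → write a, move →, go to q1
q1 | ___aa[_]b   read _ → write a, move →, go to q1
q1 | ___aaa[b]   read b → write a, move ←, go to q2
q2 | ___aa[a]a
After 14 steps: state q2, head at 4, tape aaaa.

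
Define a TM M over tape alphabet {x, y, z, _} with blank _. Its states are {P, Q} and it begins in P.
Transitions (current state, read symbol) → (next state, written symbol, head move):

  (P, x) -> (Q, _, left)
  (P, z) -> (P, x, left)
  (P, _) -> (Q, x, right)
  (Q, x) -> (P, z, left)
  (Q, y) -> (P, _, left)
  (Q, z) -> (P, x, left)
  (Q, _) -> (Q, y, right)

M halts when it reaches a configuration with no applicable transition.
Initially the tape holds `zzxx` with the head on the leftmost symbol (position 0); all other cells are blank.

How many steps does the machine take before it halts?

7

P | __[z]zxx   read z → write x, move left, go to P
P | _[_]xzxx   read _ → write x, move right, go to Q
Q | _x[x]zxx   read x → write z, move left, go to P
P | _[x]zzxx   read x → write _, move left, go to Q
Q | [_]_zzxx   read _ → write y, move right, go to Q
Q | y[_]zzxx   read _ → write y, move right, go to Q
Q | yy[z]zxx   read z → write x, move left, go to P
P | y[y]xzxx
M halts after 7 transitions.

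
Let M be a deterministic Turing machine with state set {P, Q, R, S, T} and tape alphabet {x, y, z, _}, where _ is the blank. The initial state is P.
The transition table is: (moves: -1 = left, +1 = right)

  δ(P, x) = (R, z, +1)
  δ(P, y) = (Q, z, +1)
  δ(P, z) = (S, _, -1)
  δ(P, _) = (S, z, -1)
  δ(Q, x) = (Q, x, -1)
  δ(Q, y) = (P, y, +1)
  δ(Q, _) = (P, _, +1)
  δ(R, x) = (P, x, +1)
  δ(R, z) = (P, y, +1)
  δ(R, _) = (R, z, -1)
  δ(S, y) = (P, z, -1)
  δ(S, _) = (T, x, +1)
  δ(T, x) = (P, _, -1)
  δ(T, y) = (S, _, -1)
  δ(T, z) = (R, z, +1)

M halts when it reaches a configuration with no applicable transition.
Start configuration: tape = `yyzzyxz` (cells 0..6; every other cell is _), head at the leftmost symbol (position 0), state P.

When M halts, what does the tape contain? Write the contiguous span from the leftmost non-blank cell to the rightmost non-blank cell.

state=P head=0 tape=_[y]yzzyxz   (P,y)→(Q,z,+1)
state=Q head=1 tape=_z[y]zzyxz   (Q,y)→(P,y,+1)
state=P head=2 tape=_zy[z]zyxz   (P,z)→(S,_,-1)
state=S head=1 tape=_z[y]_zyxz   (S,y)→(P,z,-1)
state=P head=0 tape=_[z]z_zyxz   (P,z)→(S,_,-1)
state=S head=-1 tape=[_]_z_zyxz   (S,_)→(T,x,+1)
state=T head=0 tape=x[_]z_zyxz
The non-blank tape span at halt is x_z_zyxz.

x_z_zyxz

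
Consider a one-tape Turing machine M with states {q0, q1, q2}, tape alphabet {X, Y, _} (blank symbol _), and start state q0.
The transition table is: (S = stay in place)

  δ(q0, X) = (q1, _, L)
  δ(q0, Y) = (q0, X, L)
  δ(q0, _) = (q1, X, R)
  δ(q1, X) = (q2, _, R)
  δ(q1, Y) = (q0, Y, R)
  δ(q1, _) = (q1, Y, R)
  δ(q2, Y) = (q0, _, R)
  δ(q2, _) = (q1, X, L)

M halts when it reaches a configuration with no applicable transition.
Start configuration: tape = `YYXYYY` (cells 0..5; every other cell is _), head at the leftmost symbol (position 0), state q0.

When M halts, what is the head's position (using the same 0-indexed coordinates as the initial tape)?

q0 | _[Y]YXYYY   read Y → write X, move L, go to q0
q0 | [_]XYXYYY   read _ → write X, move R, go to q1
q1 | X[X]YXYYY   read X → write _, move R, go to q2
q2 | X_[Y]XYYY   read Y → write _, move R, go to q0
q0 | X__[X]YYY   read X → write _, move L, go to q1
q1 | X_[_]_YYY   read _ → write Y, move R, go to q1
q1 | X_Y[_]YYY   read _ → write Y, move R, go to q1
q1 | X_YY[Y]YY   read Y → write Y, move R, go to q0
q0 | X_YYY[Y]Y   read Y → write X, move L, go to q0
q0 | X_YY[Y]XY   read Y → write X, move L, go to q0
q0 | X_Y[Y]XXY   read Y → write X, move L, go to q0
q0 | X_[Y]XXXY   read Y → write X, move L, go to q0
q0 | X[_]XXXXY   read _ → write X, move R, go to q1
q1 | XX[X]XXXY   read X → write _, move R, go to q2
q2 | XX_[X]XXY
At halt the head is at cell 2.

2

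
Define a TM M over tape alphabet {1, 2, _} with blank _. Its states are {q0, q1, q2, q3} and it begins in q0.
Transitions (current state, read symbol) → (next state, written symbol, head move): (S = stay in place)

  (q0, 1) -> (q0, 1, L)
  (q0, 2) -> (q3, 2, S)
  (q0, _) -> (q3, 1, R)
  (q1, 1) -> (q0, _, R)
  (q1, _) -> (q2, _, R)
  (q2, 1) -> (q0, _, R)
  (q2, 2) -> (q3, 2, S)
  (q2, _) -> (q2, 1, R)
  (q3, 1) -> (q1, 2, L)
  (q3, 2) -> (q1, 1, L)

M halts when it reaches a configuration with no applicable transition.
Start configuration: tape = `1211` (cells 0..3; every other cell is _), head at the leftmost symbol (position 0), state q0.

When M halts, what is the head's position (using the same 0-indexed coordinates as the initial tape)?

state=q0 head=0 tape=_[1]211__   (q0,1)→(q0,1,L)
state=q0 head=-1 tape=[_]1211__   (q0,_)→(q3,1,R)
state=q3 head=0 tape=1[1]211__   (q3,1)→(q1,2,L)
state=q1 head=-1 tape=[1]2211__   (q1,1)→(q0,_,R)
state=q0 head=0 tape=_[2]211__   (q0,2)→(q3,2,S)
state=q3 head=0 tape=_[2]211__   (q3,2)→(q1,1,L)
state=q1 head=-1 tape=[_]1211__   (q1,_)→(q2,_,R)
state=q2 head=0 tape=_[1]211__   (q2,1)→(q0,_,R)
state=q0 head=1 tape=__[2]11__   (q0,2)→(q3,2,S)
state=q3 head=1 tape=__[2]11__   (q3,2)→(q1,1,L)
state=q1 head=0 tape=_[_]111__   (q1,_)→(q2,_,R)
state=q2 head=1 tape=__[1]11__   (q2,1)→(q0,_,R)
state=q0 head=2 tape=___[1]1__   (q0,1)→(q0,1,L)
state=q0 head=1 tape=__[_]11__   (q0,_)→(q3,1,R)
state=q3 head=2 tape=__1[1]1__   (q3,1)→(q1,2,L)
state=q1 head=1 tape=__[1]21__   (q1,1)→(q0,_,R)
state=q0 head=2 tape=___[2]1__   (q0,2)→(q3,2,S)
state=q3 head=2 tape=___[2]1__   (q3,2)→(q1,1,L)
state=q1 head=1 tape=__[_]11__   (q1,_)→(q2,_,R)
state=q2 head=2 tape=___[1]1__   (q2,1)→(q0,_,R)
state=q0 head=3 tape=____[1]__   (q0,1)→(q0,1,L)
state=q0 head=2 tape=___[_]1__   (q0,_)→(q3,1,R)
state=q3 head=3 tape=___1[1]__   (q3,1)→(q1,2,L)
state=q1 head=2 tape=___[1]2__   (q1,1)→(q0,_,R)
state=q0 head=3 tape=____[2]__   (q0,2)→(q3,2,S)
state=q3 head=3 tape=____[2]__   (q3,2)→(q1,1,L)
state=q1 head=2 tape=___[_]1__   (q1,_)→(q2,_,R)
state=q2 head=3 tape=____[1]__   (q2,1)→(q0,_,R)
state=q0 head=4 tape=_____[_]_   (q0,_)→(q3,1,R)
state=q3 head=5 tape=_____1[_]
At halt the head is at cell 5.

5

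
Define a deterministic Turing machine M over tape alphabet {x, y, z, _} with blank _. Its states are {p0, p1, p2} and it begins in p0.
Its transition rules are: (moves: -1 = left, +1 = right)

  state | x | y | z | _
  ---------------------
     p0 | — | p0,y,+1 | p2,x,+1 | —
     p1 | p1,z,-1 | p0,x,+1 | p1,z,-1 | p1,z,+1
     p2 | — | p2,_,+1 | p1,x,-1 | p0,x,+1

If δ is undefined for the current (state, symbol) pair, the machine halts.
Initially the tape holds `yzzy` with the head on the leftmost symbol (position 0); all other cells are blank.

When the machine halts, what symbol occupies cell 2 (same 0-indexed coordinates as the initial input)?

p0 | [y]zzy   read y → write y, move +1, go to p0
p0 | y[z]zy   read z → write x, move +1, go to p2
p2 | yx[z]y   read z → write x, move -1, go to p1
p1 | y[x]xy   read x → write z, move -1, go to p1
p1 | [y]zxy   read y → write x, move +1, go to p0
p0 | x[z]xy   read z → write x, move +1, go to p2
p2 | xx[x]y
Cell 2 holds x when M halts.

x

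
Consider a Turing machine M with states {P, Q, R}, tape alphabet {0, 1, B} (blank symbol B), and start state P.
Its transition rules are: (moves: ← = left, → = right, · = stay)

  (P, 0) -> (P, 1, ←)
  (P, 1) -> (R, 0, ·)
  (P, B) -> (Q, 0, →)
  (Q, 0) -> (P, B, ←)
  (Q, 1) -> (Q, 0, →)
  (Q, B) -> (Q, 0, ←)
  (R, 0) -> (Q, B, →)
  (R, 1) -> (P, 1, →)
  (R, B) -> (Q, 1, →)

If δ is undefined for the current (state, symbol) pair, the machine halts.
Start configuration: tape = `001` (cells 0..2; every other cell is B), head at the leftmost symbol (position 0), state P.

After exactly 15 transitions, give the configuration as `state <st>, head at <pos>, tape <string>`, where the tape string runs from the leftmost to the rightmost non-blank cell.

P | BBB[0]01   read 0 → write 1, move ←, go to P
P | BB[B]101   read B → write 0, move →, go to Q
Q | BB0[1]01   read 1 → write 0, move →, go to Q
Q | BB00[0]1   read 0 → write B, move ←, go to P
P | BB0[0]B1   read 0 → write 1, move ←, go to P
P | BB[0]1B1   read 0 → write 1, move ←, go to P
P | B[B]11B1   read B → write 0, move →, go to Q
Q | B0[1]1B1   read 1 → write 0, move →, go to Q
Q | B00[1]B1   read 1 → write 0, move →, go to Q
Q | B000[B]1   read B → write 0, move ←, go to Q
Q | B00[0]01   read 0 → write B, move ←, go to P
P | B0[0]B01   read 0 → write 1, move ←, go to P
P | B[0]1B01   read 0 → write 1, move ←, go to P
P | [B]11B01   read B → write 0, move →, go to Q
Q | 0[1]1B01   read 1 → write 0, move →, go to Q
Q | 00[1]B01
After 15 steps: state Q, head at -1, tape 001B01.

state Q, head at -1, tape 001B01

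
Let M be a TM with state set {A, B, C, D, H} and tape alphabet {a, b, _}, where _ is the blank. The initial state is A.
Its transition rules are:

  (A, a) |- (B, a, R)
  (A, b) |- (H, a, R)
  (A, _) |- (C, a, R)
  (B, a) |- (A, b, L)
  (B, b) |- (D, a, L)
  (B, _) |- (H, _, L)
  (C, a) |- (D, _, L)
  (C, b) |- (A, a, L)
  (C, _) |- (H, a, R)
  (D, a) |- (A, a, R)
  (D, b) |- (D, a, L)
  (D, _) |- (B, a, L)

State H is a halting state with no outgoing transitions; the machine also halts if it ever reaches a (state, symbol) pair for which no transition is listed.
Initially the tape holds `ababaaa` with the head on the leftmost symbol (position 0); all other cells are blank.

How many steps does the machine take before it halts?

A | [a]babaaa_   read a → write a, move R, go to B
B | a[b]abaaa_   read b → write a, move L, go to D
D | [a]aabaaa_   read a → write a, move R, go to A
A | a[a]abaaa_   read a → write a, move R, go to B
B | aa[a]baaa_   read a → write b, move L, go to A
A | a[a]bbaaa_   read a → write a, move R, go to B
B | aa[b]baaa_   read b → write a, move L, go to D
D | a[a]abaaa_   read a → write a, move R, go to A
A | aa[a]baaa_   read a → write a, move R, go to B
B | aaa[b]aaa_   read b → write a, move L, go to D
D | aa[a]aaaa_   read a → write a, move R, go to A
A | aaa[a]aaa_   read a → write a, move R, go to B
B | aaaa[a]aa_   read a → write b, move L, go to A
A | aaa[a]baa_   read a → write a, move R, go to B
B | aaaa[b]aa_   read b → write a, move L, go to D
D | aaa[a]aaa_   read a → write a, move R, go to A
A | aaaa[a]aa_   read a → write a, move R, go to B
B | aaaaa[a]a_   read a → write b, move L, go to A
A | aaaa[a]ba_   read a → write a, move R, go to B
B | aaaaa[b]a_   read b → write a, move L, go to D
D | aaaa[a]aa_   read a → write a, move R, go to A
A | aaaaa[a]a_   read a → write a, move R, go to B
B | aaaaaa[a]_   read a → write b, move L, go to A
A | aaaaa[a]b_   read a → write a, move R, go to B
B | aaaaaa[b]_   read b → write a, move L, go to D
D | aaaaa[a]a_   read a → write a, move R, go to A
A | aaaaaa[a]_   read a → write a, move R, go to B
B | aaaaaaa[_]   read _ → write _, move L, go to H
H | aaaaaa[a]_
M halts after 28 transitions.

28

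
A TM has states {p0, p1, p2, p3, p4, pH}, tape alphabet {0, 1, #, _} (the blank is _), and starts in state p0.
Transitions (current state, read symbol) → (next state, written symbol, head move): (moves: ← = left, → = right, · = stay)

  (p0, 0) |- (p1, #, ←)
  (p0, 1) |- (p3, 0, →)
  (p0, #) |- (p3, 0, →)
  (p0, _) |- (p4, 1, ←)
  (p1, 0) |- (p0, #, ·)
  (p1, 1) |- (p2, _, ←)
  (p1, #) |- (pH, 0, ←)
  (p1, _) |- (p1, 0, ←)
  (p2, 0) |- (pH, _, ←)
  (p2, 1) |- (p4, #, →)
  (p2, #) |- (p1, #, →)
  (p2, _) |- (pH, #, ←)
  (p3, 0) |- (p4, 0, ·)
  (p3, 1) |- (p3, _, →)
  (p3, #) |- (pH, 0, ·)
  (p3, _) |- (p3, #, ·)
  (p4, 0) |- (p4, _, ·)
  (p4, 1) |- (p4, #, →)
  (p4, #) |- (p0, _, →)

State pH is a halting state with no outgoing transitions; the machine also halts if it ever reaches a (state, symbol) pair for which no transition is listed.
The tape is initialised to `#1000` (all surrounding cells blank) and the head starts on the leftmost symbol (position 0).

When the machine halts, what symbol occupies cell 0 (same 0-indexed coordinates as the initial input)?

0

state=p0 head=0 tape=[#]1000   (p0,#)→(p3,0,→)
state=p3 head=1 tape=0[1]000   (p3,1)→(p3,_,→)
state=p3 head=2 tape=0_[0]00   (p3,0)→(p4,0,·)
state=p4 head=2 tape=0_[0]00   (p4,0)→(p4,_,·)
state=p4 head=2 tape=0_[_]00
Cell 0 holds 0 when M halts.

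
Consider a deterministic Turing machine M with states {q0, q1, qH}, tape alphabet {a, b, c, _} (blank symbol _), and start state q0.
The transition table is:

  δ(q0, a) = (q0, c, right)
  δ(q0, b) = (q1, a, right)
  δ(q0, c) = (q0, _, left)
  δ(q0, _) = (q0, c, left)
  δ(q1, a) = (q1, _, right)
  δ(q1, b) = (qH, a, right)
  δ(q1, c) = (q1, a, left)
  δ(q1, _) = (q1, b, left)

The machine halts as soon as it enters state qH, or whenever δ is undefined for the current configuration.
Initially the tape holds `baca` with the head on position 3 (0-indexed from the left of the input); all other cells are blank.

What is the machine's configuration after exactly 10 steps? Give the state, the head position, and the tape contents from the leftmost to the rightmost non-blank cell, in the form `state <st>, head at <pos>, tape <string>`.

state q1, head at 1, tape bc_c

q0 | bac[a]_   read a → write c, move right, go to q0
q0 | bacc[_]   read _ → write c, move left, go to q0
q0 | bac[c]c   read c → write _, move left, go to q0
q0 | ba[c]_c   read c → write _, move left, go to q0
q0 | b[a]__c   read a → write c, move right, go to q0
q0 | bc[_]_c   read _ → write c, move left, go to q0
q0 | b[c]c_c   read c → write _, move left, go to q0
q0 | [b]_c_c   read b → write a, move right, go to q1
q1 | a[_]c_c   read _ → write b, move left, go to q1
q1 | [a]bc_c   read a → write _, move right, go to q1
q1 | _[b]c_c
After 10 steps: state q1, head at 1, tape bc_c.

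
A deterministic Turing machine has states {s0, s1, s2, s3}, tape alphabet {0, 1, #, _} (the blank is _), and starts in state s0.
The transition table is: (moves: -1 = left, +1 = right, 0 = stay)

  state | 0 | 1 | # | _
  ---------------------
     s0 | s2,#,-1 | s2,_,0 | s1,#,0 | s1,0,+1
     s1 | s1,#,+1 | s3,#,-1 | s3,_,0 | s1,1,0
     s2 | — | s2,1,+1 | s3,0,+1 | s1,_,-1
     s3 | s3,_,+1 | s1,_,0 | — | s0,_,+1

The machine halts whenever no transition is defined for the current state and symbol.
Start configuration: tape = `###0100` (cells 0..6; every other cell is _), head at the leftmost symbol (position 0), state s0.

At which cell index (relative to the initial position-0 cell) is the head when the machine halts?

s0 | [#]##0100   read # → write #, move 0, go to s1
s1 | [#]##0100   read # → write _, move 0, go to s3
s3 | [_]##0100   read _ → write _, move +1, go to s0
s0 | _[#]#0100   read # → write #, move 0, go to s1
s1 | _[#]#0100   read # → write _, move 0, go to s3
s3 | _[_]#0100   read _ → write _, move +1, go to s0
s0 | __[#]0100   read # → write #, move 0, go to s1
s1 | __[#]0100   read # → write _, move 0, go to s3
s3 | __[_]0100   read _ → write _, move +1, go to s0
s0 | ___[0]100   read 0 → write #, move -1, go to s2
s2 | __[_]#100   read _ → write _, move -1, go to s1
s1 | _[_]_#100   read _ → write 1, move 0, go to s1
s1 | _[1]_#100   read 1 → write #, move -1, go to s3
s3 | [_]#_#100   read _ → write _, move +1, go to s0
s0 | _[#]_#100   read # → write #, move 0, go to s1
s1 | _[#]_#100   read # → write _, move 0, go to s3
s3 | _[_]_#100   read _ → write _, move +1, go to s0
s0 | __[_]#100   read _ → write 0, move +1, go to s1
s1 | __0[#]100   read # → write _, move 0, go to s3
s3 | __0[_]100   read _ → write _, move +1, go to s0
s0 | __0_[1]00   read 1 → write _, move 0, go to s2
s2 | __0_[_]00   read _ → write _, move -1, go to s1
s1 | __0[_]_00   read _ → write 1, move 0, go to s1
s1 | __0[1]_00   read 1 → write #, move -1, go to s3
s3 | __[0]#_00   read 0 → write _, move +1, go to s3
s3 | ___[#]_00
At halt the head is at cell 3.

3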